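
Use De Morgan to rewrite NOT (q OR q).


De Morgan: the negation of a disjunction is the conjunction of the negations.
Distribute NOT across OR, flipping it to AND, and negate each literal.

(NOT q) AND (NOT q)


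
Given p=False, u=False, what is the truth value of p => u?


Implication is false only when antecedent is true and consequent is false.
Substitute: p=False, u=False.
False => False evaluates to True.

True


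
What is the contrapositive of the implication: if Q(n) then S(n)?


The contrapositive of (P → Q) is (¬Q → ¬P); it is logically equivalent to the original.
Here P = 'Q(n)' and Q = 'S(n)'.

If not (S(n)), then not (Q(n)).


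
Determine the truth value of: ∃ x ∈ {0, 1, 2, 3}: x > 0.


Evaluate the predicate on each element: 0:F, 1:T, 2:T, 3:T.
Witness x = 1 satisfies the predicate.

T


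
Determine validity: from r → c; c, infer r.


This is affirming the consequent (fallacy). There exist truth assignments where the premises are all true but the conclusion is false.

Invalid.


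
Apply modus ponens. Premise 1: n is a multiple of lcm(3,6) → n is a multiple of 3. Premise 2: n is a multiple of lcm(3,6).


Modus ponens: from (P → Q) and P, infer Q.
P = 'n is a multiple of lcm(3,6)' is asserted, and P → Q holds, so Q follows.

n is a multiple of 3.


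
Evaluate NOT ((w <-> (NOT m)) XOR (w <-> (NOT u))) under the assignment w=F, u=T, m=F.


Substitute w=F, u=T, m=F:
NOT m = T
w <-> (NOT m) = F <-> T = F
NOT u = F
w <-> (NOT u) = F <-> F = T
(w <-> (NOT m)) XOR (w <-> (NOT u)) = F XOR T = T
NOT ((w <-> (NOT m)) XOR (w <-> (NOT u))) = F

F


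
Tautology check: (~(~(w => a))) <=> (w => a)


Build the truth table over {a, w}:
a | w | φ
---------
False | False | True
True | False | True
False | True | True
True | True | True
Every row evaluates to true.

Yes, it is a tautology.


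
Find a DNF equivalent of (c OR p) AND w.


Step 1: Distribute ∧ over ∨: (c ∨ p) ∧ w = (c ∧ w) ∨ (p ∧ w).

(c AND w) OR (p AND w)


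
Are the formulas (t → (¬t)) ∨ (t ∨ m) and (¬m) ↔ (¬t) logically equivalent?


Compare truth tables:
m | t | φ | ψ
-------------
F | F | T | T
T | F | T | F
F | T | T | F
T | T | T | T
They differ at row 2 (m=T, t=F): φ=T but ψ=F.

No, they are not logically equivalent.


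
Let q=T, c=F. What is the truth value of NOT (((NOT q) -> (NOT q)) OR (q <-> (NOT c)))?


Substitute q=T, c=F:
NOT q = F
NOT q = F
(NOT q) -> (NOT q) = F -> F = T
NOT c = T
q <-> (NOT c) = T <-> T = T
((NOT q) -> (NOT q)) OR (q <-> (NOT c)) = T OR T = T
NOT (((NOT q) -> (NOT q)) OR (q <-> (NOT c))) = F

F


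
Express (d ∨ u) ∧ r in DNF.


Step 1: Distribute ∧ over ∨: (d ∨ u) ∧ r = (d ∧ r) ∨ (u ∧ r).

(d ∧ r) ∨ (u ∧ r)


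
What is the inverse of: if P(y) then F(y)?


The inverse of (P → Q) is (¬P → ¬Q). It is equivalent to the converse, not to the original.
Here P = 'P(y)' and Q = 'F(y)'.

If not (P(y)), then not (F(y)).


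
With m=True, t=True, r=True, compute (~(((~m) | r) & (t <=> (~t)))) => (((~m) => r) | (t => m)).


Substitute m=True, t=True, r=True:
… (earlier sub-steps elided)
(~m) | r = False | True = True
~t = False
t <=> (~t) = True <=> False = False
((~m) | r) & (t <=> (~t)) = True & False = False
~(((~m) | r) & (t <=> (~t))) = True
~m = False
(~m) => r = False => True = True
t => m = True => True = True
((~m) => r) | (t => m) = True | True = True
(~(((~m) | r) & (t <=> (~t)))) => (((~m) => r) | (t => m)) = True => True = True

True


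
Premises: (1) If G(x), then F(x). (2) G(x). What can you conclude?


Modus ponens: from (P → Q) and P, infer Q.
P = 'G(x)' is asserted, and P → Q holds, so Q follows.

F(x).


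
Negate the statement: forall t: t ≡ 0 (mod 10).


¬(forall x: φ) = exists x: ¬φ, and ¬(exists x: φ) = forall x: ¬φ.
Apply to the universal statement.

exists t: ~(t ≡ 0 (mod 10))


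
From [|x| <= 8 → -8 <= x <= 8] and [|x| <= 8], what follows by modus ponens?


Modus ponens: from (P → Q) and P, infer Q.
P = '|x| <= 8' is asserted, and P → Q holds, so Q follows.

-8 <= x <= 8.


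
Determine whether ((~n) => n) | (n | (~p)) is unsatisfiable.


Truth table over {n, p}:
n | p | φ
---------
False | False | True
True | False | True
False | True | False
True | True | True
Satisfying assignment at row 1: n=False, p=False gives True.

No, it is not a contradiction.


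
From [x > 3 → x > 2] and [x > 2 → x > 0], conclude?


Hypothetical syllogism: from (P → Q) and (Q → R), infer (P → R).
Chain the two implications through the shared middle term 'x > 2'.

x > 3 → x > 0


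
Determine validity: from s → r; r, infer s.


This is affirming the consequent (fallacy). There exist truth assignments where the premises are all true but the conclusion is false.

Invalid.


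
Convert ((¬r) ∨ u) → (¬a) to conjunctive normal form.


Step 1: Rewrite as ¬((¬r) ∨ u) ∨ (¬a) = (¬(¬r) ∧ ¬u) ∨ (¬a).
Step 2: Distribute ∨ over ∧.
Step 3: Eliminate any double negations (¬¬X = X).

(r ∨ (¬a)) ∧ ((¬u) ∨ (¬a))


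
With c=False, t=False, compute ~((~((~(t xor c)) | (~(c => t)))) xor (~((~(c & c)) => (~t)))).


Substitute c=False, t=False:
… (earlier sub-steps elided)
~(c => t) = False
(~(t xor c)) | (~(c => t)) = True | False = True
~((~(t xor c)) | (~(c => t))) = False
c & c = False & False = False
~(c & c) = True
~t = True
(~(c & c)) => (~t) = True => True = True
~((~(c & c)) => (~t)) = False
(~((~(t xor c)) | (~(c => t)))) xor (~((~(c & c)) => (~t))) = False xor False = False
~((~((~(t xor c)) | (~(c => t)))) xor (~((~(c & c)) => (~t)))) = True

True


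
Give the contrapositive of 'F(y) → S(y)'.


The contrapositive of (P → Q) is (¬Q → ¬P); it is logically equivalent to the original.
Here P = 'F(y)' and Q = 'S(y)'.

If not (S(y)), then not (F(y)).


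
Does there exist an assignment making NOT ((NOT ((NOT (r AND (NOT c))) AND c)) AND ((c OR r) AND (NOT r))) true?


Search for a satisfying assignment over {c, r}.
Try c=F, r=F: the formula evaluates to T.
A satisfying assignment exists.

Satisfiable.


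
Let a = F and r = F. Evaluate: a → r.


Implication is false only when antecedent is true and consequent is false.
Substitute: a=F, r=F.
F → F evaluates to T.

T


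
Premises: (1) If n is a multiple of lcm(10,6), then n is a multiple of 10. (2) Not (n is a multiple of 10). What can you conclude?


Modus tollens: from (P → Q) and ¬Q, infer ¬P.
Q = 'n is a multiple of 10' is denied; since P → Q, P must also fail.

Not (n is a multiple of lcm(10,6)).


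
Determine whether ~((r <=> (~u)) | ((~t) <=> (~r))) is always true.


Build the truth table over {r, t, u}:
r | t | u | φ
-------------
False | False | False | False
True | False | False | False
False | True | False | True
True | True | False | False
False | False | True | False
True | False | True | True
False | True | True | False
True | True | True | False
Counterexample at row 1: with r=False, t=False, u=False, the formula is False.

No, it is not a tautology.


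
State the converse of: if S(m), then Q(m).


The converse of (P → Q) is (Q → P). It is not in general equivalent to the original.
Here P = 'S(m)' and Q = 'Q(m)'.

If Q(m), then S(m).


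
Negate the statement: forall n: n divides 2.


¬(forall x: φ) = exists x: ¬φ, and ¬(exists x: φ) = forall x: ¬φ.
Apply to the universal statement.

exists n: ~(n divides 2)


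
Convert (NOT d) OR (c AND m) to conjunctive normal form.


Step 1: Distribute ∨ over ∧: (¬d) ∨ (c ∧ m) = ((¬d) ∨ c) ∧ ((¬d) ∨ m).

((NOT d) OR c) AND ((NOT d) OR m)


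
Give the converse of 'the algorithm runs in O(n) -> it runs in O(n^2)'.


The converse of (P → Q) is (Q → P). It is not in general equivalent to the original.
Here P = 'the algorithm runs in O(n)' and Q = 'it runs in O(n^2)'.

If it runs in O(n^2), then the algorithm runs in O(n).


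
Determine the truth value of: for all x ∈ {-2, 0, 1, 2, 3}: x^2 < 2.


Evaluate the predicate on each element: -2:F, 0:T, 1:T, 2:F, 3:F.
Counterexample x = -2 fails the predicate.

F


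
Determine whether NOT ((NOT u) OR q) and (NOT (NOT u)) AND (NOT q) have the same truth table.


Compare truth tables:
q | u | φ | ψ
-------------
F | F | F | F
T | F | F | F
F | T | T | T
T | T | F | F
The columns φ and ψ agree on every row.

Yes, they are logically equivalent.


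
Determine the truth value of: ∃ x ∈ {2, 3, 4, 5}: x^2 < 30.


Evaluate the predicate on each element: 2:T, 3:T, 4:T, 5:T.
Witness x = 2 satisfies the predicate.

T


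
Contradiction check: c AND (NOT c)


Truth table over {c}:
c | φ
-----
F | F
T | F
Every row is false.

Yes, it is a contradiction.


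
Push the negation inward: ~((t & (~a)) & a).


De Morgan: the negation of a conjunction is the disjunction of the negations.
Distribute ~ across &, flipping it to |, and negate each literal.

((~t) | a) | (~a)


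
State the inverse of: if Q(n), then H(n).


The inverse of (P → Q) is (¬P → ¬Q). It is equivalent to the converse, not to the original.
Here P = 'Q(n)' and Q = 'H(n)'.

If not (Q(n)), then not (H(n)).


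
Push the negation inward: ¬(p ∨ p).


De Morgan: the negation of a disjunction is the conjunction of the negations.
Distribute ¬ across ∨, flipping it to ∧, and negate each literal.

(¬p) ∧ (¬p)


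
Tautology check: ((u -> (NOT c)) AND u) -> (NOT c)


Build the truth table over {c, u}:
c | u | φ
---------
F | F | T
T | F | T
F | T | T
T | T | T
Every row evaluates to true.

Yes, it is a tautology.


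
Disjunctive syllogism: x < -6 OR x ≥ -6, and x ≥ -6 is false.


Disjunctive syllogism: from (P ∨ Q) and ¬P, infer Q.
One disjunct, 'x ≥ -6', is ruled out; the other must hold.

x < -6


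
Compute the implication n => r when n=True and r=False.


Implication is false only when antecedent is true and consequent is false.
Substitute: n=True, r=False.
True => False evaluates to False.

False


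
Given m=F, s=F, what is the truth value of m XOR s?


Exclusive or is true when exactly one operand is true.
Substitute: m=F, s=F.
F XOR F evaluates to F.

F


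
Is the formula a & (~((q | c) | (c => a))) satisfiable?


Check all 8 assignments over {a, c, q}:
a | c | q | φ
-------------
False | False | False | False
True | False | False | False
False | True | False | False
True | True | False | False
False | False | True | False
True | False | True | False
False | True | True | False
True | True | True | False
No assignment makes the formula true.

Unsatisfiable.


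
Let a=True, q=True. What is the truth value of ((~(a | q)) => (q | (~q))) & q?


Substitute a=True, q=True:
a | q = True | True = True
~(a | q) = False
~q = False
q | (~q) = True | False = True
(~(a | q)) => (q | (~q)) = False => True = True
((~(a | q)) => (q | (~q))) & q = True & True = True

True


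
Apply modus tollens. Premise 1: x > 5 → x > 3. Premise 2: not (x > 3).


Modus tollens: from (P → Q) and ¬Q, infer ¬P.
Q = 'x > 3' is denied; since P → Q, P must also fail.

Not (x > 5).


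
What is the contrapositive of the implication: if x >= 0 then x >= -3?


The contrapositive of (P → Q) is (¬Q → ¬P); it is logically equivalent to the original.
Here P = 'x >= 0' and Q = 'x >= -3'.

If not (x >= -3), then not (x >= 0).


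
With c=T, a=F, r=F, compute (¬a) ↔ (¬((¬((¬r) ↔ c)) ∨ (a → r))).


Substitute c=T, a=F, r=F:
¬a = T
¬r = T
(¬r) ↔ c = T ↔ T = T
¬((¬r) ↔ c) = F
a → r = F → F = T
(¬((¬r) ↔ c)) ∨ (a → r) = F ∨ T = T
¬((¬((¬r) ↔ c)) ∨ (a → r)) = F
(¬a) ↔ (¬((¬((¬r) ↔ c)) ∨ (a → r))) = T ↔ F = F

F


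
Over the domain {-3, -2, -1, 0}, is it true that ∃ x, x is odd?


Evaluate the predicate on each element: -3:T, -2:F, -1:T, 0:F.
Witness x = -3 satisfies the predicate.

T


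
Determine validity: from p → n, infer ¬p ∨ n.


This matches the form of material implication: the conclusion follows in every model of the premises.

Valid.


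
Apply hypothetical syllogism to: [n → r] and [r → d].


Hypothetical syllogism: from (P → Q) and (Q → R), infer (P → R).
Chain the two implications through the shared middle term 'r'.

n → d


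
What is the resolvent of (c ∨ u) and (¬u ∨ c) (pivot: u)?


The clauses contain complementary literals u and ¬u.
Resolution eliminates this pair and disjoins the remaining literals (merging duplicates).

c


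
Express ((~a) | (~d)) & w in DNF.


Step 1: Distribute ∧ over ∨: ((¬a) ∨ (¬d)) ∧ w = ((¬a) ∧ w) ∨ ((¬d) ∧ w).

((~a) & w) | ((~d) & w)


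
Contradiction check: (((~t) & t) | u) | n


Truth table over {n, t, u}:
n | t | u | φ
-------------
False | False | False | False
True | False | False | True
False | True | False | False
True | True | False | True
False | False | True | True
True | False | True | True
False | True | True | True
True | True | True | True
Satisfying assignment at row 2: n=True, t=False, u=False gives True.

No, it is not a contradiction.


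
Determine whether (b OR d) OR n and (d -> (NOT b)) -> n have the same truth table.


Compare truth tables:
b | d | n | φ | ψ
-----------------
F | F | F | F | F
T | F | F | T | F
F | T | F | T | F
T | T | F | T | T
F | F | T | T | T
T | F | T | T | T
F | T | T | T | T
T | T | T | T | T
They differ at row 2 (b=T, d=F, n=F): φ=T but ψ=F.

No, they are not logically equivalent.


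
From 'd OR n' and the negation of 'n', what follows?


Disjunctive syllogism: from (P ∨ Q) and ¬P, infer Q.
One disjunct, 'n', is ruled out; the other must hold.

d


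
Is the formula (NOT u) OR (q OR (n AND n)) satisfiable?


Search for a satisfying assignment over {n, q, u}.
Try n=F, q=F, u=F: the formula evaluates to T.
A satisfying assignment exists.

Satisfiable.


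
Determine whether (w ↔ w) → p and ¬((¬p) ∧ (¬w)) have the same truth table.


Compare truth tables:
p | w | φ | ψ
-------------
F | F | F | F
T | F | T | T
F | T | F | T
T | T | T | T
They differ at row 3 (p=F, w=T): φ=F but ψ=T.

No, they are not logically equivalent.


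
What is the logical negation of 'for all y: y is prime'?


¬(for all x: φ) = there exists x: ¬φ, and ¬(there exists x: φ) = for all x: ¬φ.
Apply to the universal statement.

there exists y: NOT(y is prime)


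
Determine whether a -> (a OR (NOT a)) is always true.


Build the truth table over {a}:
a | φ
-----
F | T
T | T
Every row evaluates to true.

Yes, it is a tautology.


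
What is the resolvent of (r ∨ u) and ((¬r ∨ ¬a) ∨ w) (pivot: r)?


The clauses contain complementary literals r and ¬r.
Resolution eliminates this pair and disjoins the remaining literals (merging duplicates).

((u ∨ w) ∨ ¬a)


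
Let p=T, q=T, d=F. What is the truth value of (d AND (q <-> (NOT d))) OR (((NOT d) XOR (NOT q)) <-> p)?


Substitute p=T, q=T, d=F:
NOT d = T
q <-> (NOT d) = T <-> T = T
d AND (q <-> (NOT d)) = F AND T = F
NOT d = T
NOT q = F
(NOT d) XOR (NOT q) = T XOR F = T
((NOT d) XOR (NOT q)) <-> p = T <-> T = T
(d AND (q <-> (NOT d))) OR (((NOT d) XOR (NOT q)) <-> p) = F OR T = T

T


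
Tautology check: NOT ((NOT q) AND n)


Build the truth table over {n, q}:
n | q | φ
---------
F | F | T
T | F | F
F | T | T
T | T | T
Counterexample at row 2: with n=T, q=F, the formula is F.

No, it is not a tautology.


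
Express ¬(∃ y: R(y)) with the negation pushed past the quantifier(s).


¬(∀ x: φ) = ∃ x: ¬φ, and ¬(∃ x: φ) = ∀ x: ¬φ.
Apply to the existential statement.

∀ y: ¬(R(y))


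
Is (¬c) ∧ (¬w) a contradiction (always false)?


Truth table over {c, w}:
c | w | φ
---------
F | F | T
T | F | F
F | T | F
T | T | F
Satisfying assignment at row 1: c=F, w=F gives T.

No, it is not a contradiction.


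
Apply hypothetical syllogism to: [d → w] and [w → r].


Hypothetical syllogism: from (P → Q) and (Q → R), infer (P → R).
Chain the two implications through the shared middle term 'w'.

d → r


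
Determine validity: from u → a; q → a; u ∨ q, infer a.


This matches the form of proof by cases: the conclusion follows in every model of the premises.

Valid.


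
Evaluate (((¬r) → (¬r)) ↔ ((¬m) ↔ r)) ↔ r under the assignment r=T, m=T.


Substitute r=T, m=T:
¬r = F
¬r = F
(¬r) → (¬r) = F → F = T
¬m = F
(¬m) ↔ r = F ↔ T = F
((¬r) → (¬r)) ↔ ((¬m) ↔ r) = T ↔ F = F
(((¬r) → (¬r)) ↔ ((¬m) ↔ r)) ↔ r = F ↔ T = F

F


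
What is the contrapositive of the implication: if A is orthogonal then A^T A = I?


The contrapositive of (P → Q) is (¬Q → ¬P); it is logically equivalent to the original.
Here P = 'A is orthogonal' and Q = 'A^T A = I'.

If not (A^T A = I), then not (A is orthogonal).


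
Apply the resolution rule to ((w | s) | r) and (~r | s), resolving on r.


The clauses contain complementary literals r and ~r.
Resolution eliminates this pair and disjoins the remaining literals (merging duplicates).

(s | w)


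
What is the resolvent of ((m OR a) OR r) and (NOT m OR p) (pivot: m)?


The clauses contain complementary literals m and NOTm.
Resolution eliminates this pair and disjoins the remaining literals (merging duplicates).

((a OR r) OR p)


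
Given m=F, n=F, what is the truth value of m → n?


Implication is false only when antecedent is true and consequent is false.
Substitute: m=F, n=F.
F → F evaluates to T.

T


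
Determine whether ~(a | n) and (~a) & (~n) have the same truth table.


Compare truth tables:
a | n | φ | ψ
-------------
False | False | True | True
True | False | False | False
False | True | False | False
True | True | False | False
The columns φ and ψ agree on every row.

Yes, they are logically equivalent.


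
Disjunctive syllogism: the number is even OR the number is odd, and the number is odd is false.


Disjunctive syllogism: from (P ∨ Q) and ¬P, infer Q.
One disjunct, 'the number is odd', is ruled out; the other must hold.

the number is even


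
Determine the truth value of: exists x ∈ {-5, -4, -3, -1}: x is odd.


Evaluate the predicate on each element: -5:True, -4:False, -3:True, -1:True.
Witness x = -5 satisfies the predicate.

True


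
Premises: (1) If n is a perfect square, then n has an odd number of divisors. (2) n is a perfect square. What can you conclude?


Modus ponens: from (P → Q) and P, infer Q.
P = 'n is a perfect square' is asserted, and P → Q holds, so Q follows.

n has an odd number of divisors.


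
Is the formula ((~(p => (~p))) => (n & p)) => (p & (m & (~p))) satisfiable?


Search for a satisfying assignment over {m, n, p}.
Try m=False, n=False, p=True: the formula evaluates to True.
A satisfying assignment exists.

Satisfiable.


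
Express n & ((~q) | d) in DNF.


Step 1: Distribute ∧ over ∨: n ∧ ((¬q) ∨ d) = (n ∧ (¬q)) ∨ (n ∧ d).

(n & (~q)) | (n & d)


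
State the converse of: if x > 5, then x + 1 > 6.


The converse of (P → Q) is (Q → P). It is not in general equivalent to the original.
Here P = 'x > 5' and Q = 'x + 1 > 6'.

If x + 1 > 6, then x > 5.


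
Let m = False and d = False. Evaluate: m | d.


Disjunction is false only when both operands are false.
Substitute: m=False, d=False.
False | False evaluates to False.

False


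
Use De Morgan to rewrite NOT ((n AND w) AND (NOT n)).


De Morgan: the negation of a conjunction is the disjunction of the negations.
Distribute NOT across AND, flipping it to OR, and negate each literal.

((NOT n) OR (NOT w)) OR n


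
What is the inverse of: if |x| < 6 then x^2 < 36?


The inverse of (P → Q) is (¬P → ¬Q). It is equivalent to the converse, not to the original.
Here P = '|x| < 6' and Q = 'x^2 < 36'.

If not (|x| < 6), then not (x^2 < 36).


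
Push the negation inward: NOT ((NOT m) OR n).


De Morgan: the negation of a disjunction is the conjunction of the negations.
Distribute NOT across OR, flipping it to AND, and negate each literal.

m AND (NOT n)


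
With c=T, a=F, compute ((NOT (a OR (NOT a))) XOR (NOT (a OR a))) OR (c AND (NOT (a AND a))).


Substitute c=T, a=F:
NOT a = T
a OR (NOT a) = F OR T = T
NOT (a OR (NOT a)) = F
a OR a = F OR F = F
NOT (a OR a) = T
(NOT (a OR (NOT a))) XOR (NOT (a OR a)) = F XOR T = T
a AND a = F AND F = F
NOT (a AND a) = T
c AND (NOT (a AND a)) = T AND T = T
((NOT (a OR (NOT a))) XOR (NOT (a OR a))) OR (c AND (NOT (a AND a))) = T OR T = T

T


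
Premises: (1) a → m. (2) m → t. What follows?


Hypothetical syllogism: from (P → Q) and (Q → R), infer (P → R).
Chain the two implications through the shared middle term 'm'.

a → t


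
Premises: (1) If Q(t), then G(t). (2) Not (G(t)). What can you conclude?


Modus tollens: from (P → Q) and ¬Q, infer ¬P.
Q = 'G(t)' is denied; since P → Q, P must also fail.

Not (Q(t)).


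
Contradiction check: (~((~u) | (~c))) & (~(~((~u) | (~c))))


Truth table over {c, u}:
c | u | φ
---------
False | False | False
True | False | False
False | True | False
True | True | False
Every row is false.

Yes, it is a contradiction.


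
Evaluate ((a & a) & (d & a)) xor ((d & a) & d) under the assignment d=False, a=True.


Substitute d=False, a=True:
a & a = True & True = True
d & a = False & True = False
(a & a) & (d & a) = True & False = False
d & a = False & True = False
(d & a) & d = False & False = False
((a & a) & (d & a)) xor ((d & a) & d) = False xor False = False

False


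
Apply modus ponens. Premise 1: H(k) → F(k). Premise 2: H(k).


Modus ponens: from (P → Q) and P, infer Q.
P = 'H(k)' is asserted, and P → Q holds, so Q follows.

F(k).


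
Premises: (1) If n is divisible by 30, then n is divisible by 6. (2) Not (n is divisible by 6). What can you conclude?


Modus tollens: from (P → Q) and ¬Q, infer ¬P.
Q = 'n is divisible by 6' is denied; since P → Q, P must also fail.

Not (n is divisible by 30).


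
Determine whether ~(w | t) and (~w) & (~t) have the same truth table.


Compare truth tables:
t | w | φ | ψ
-------------
False | False | True | True
True | False | False | False
False | True | False | False
True | True | False | False
The columns φ and ψ agree on every row.

Yes, they are logically equivalent.


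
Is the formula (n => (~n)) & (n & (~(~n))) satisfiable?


Check all 2 assignments over {n}:
n | φ
-----
False | False
True | False
No assignment makes the formula true.

Unsatisfiable.


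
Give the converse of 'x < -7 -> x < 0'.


The converse of (P → Q) is (Q → P). It is not in general equivalent to the original.
Here P = 'x < -7' and Q = 'x < 0'.

If x < 0, then x < -7.


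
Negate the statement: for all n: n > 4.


¬(for all x: φ) = there exists x: ¬φ, and ¬(there exists x: φ) = for all x: ¬φ.
Apply to the universal statement.

there exists n: NOT(n > 4)


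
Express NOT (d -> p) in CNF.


Step 1: Rewrite d → p as ¬d ∨ p.
Step 2: Negate: ¬(¬d ∨ p) = d ∧ ¬p (De Morgan + double negation).

d AND (NOT p)


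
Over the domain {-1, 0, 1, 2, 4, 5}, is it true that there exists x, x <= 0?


Evaluate the predicate on each element: -1:T, 0:T, 1:F, 2:F, 4:F, 5:F.
Witness x = -1 satisfies the predicate.

T


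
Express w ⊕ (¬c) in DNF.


Step 1: w ⊕ (¬c) is true exactly when they disagree: (w ∧ ¬(¬c)) ∨ (¬w ∧ (¬c)).
Step 2: Eliminate any double negations (¬¬X = X).

(w ∧ c) ∨ ((¬w) ∧ (¬c))


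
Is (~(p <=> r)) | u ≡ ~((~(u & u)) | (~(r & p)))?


Compare truth tables:
p | r | u | φ | ψ
-----------------
False | False | False | False | False
True | False | False | True | False
False | True | False | True | False
True | True | False | False | False
False | False | True | True | False
True | False | True | True | False
False | True | True | True | False
True | True | True | True | True
They differ at row 2 (p=True, r=False, u=False): φ=True but ψ=False.

No, they are not logically equivalent.


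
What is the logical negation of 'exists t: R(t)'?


¬(forall x: φ) = exists x: ¬φ, and ¬(exists x: φ) = forall x: ¬φ.
Apply to the existential statement.

forall t: ~(R(t))


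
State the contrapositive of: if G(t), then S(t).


The contrapositive of (P → Q) is (¬Q → ¬P); it is logically equivalent to the original.
Here P = 'G(t)' and Q = 'S(t)'.

If not (S(t)), then not (G(t)).


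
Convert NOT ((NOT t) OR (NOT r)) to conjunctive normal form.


Step 1: Apply De Morgan: ¬((¬t) ∨ (¬r)) = ¬(¬t) ∧ ¬(¬r).
Step 2: Eliminate any double negations (¬¬X = X).

t AND r


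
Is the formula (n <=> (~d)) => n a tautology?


Build the truth table over {d, n}:
d | n | φ
---------
False | False | True
True | False | False
False | True | True
True | True | True
Counterexample at row 2: with d=True, n=False, the formula is False.

No, it is not a tautology.


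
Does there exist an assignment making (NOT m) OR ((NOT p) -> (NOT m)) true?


Search for a satisfying assignment over {m, p}.
Try m=F, p=F: the formula evaluates to T.
A satisfying assignment exists.

Satisfiable.


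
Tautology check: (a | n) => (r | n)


Build the truth table over {a, n, r}:
a | n | r | φ
-------------
False | False | False | True
True | False | False | False
False | True | False | True
True | True | False | True
False | False | True | True
True | False | True | True
False | True | True | True
True | True | True | True
Counterexample at row 2: with a=True, n=False, r=False, the formula is False.

No, it is not a tautology.


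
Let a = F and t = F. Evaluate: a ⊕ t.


Exclusive or is true when exactly one operand is true.
Substitute: a=F, t=F.
F ⊕ F evaluates to F.

F


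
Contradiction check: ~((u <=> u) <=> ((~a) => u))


Truth table over {a, u}:
a | u | φ
---------
False | False | True
True | False | False
False | True | False
True | True | False
Satisfying assignment at row 1: a=False, u=False gives True.

No, it is not a contradiction.


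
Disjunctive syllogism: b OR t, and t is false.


Disjunctive syllogism: from (P ∨ Q) and ¬P, infer Q.
One disjunct, 't', is ruled out; the other must hold.

b


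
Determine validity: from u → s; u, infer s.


This matches the form of modus ponens: the conclusion follows in every model of the premises.

Valid.


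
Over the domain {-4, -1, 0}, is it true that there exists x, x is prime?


Evaluate the predicate on each element: -4:F, -1:F, 0:F.
No element satisfies the predicate.

F


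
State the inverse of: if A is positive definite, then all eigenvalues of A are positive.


The inverse of (P → Q) is (¬P → ¬Q). It is equivalent to the converse, not to the original.
Here P = 'A is positive definite' and Q = 'all eigenvalues of A are positive'.

If not (A is positive definite), then not (all eigenvalues of A are positive).


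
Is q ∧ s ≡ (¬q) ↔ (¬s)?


Compare truth tables:
q | s | φ | ψ
-------------
F | F | F | T
T | F | F | F
F | T | F | F
T | T | T | T
They differ at row 1 (q=F, s=F): φ=F but ψ=T.

No, they are not logically equivalent.


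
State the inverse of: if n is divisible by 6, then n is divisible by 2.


The inverse of (P → Q) is (¬P → ¬Q). It is equivalent to the converse, not to the original.
Here P = 'n is divisible by 6' and Q = 'n is divisible by 2'.

If not (n is divisible by 6), then not (n is divisible by 2).


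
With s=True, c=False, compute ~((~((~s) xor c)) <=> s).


Substitute s=True, c=False:
~s = False
(~s) xor c = False xor False = False
~((~s) xor c) = True
(~((~s) xor c)) <=> s = True <=> True = True
~((~((~s) xor c)) <=> s) = False

False


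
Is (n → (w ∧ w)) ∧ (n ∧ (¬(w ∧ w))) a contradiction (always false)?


Truth table over {n, w}:
n | w | φ
---------
F | F | F
T | F | F
F | T | F
T | T | F
Every row is false.

Yes, it is a contradiction.


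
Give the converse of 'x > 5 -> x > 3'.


The converse of (P → Q) is (Q → P). It is not in general equivalent to the original.
Here P = 'x > 5' and Q = 'x > 3'.

If x > 3, then x > 5.


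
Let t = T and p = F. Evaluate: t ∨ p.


Disjunction is false only when both operands are false.
Substitute: t=T, p=F.
T ∨ F evaluates to T.

T


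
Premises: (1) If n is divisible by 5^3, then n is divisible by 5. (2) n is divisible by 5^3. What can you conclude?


Modus ponens: from (P → Q) and P, infer Q.
P = 'n is divisible by 5^3' is asserted, and P → Q holds, so Q follows.

n is divisible by 5.


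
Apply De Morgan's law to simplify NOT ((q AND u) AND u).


De Morgan: the negation of a conjunction is the disjunction of the negations.
Distribute NOT across AND, flipping it to OR, and negate each literal.

((NOT q) OR (NOT u)) OR (NOT u)


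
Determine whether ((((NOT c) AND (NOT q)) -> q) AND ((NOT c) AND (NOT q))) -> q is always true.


Build the truth table over {c, q}:
c | q | φ
---------
F | F | T
T | F | T
F | T | T
T | T | T
Every row evaluates to true.

Yes, it is a tautology.


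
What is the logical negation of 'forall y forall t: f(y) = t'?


Negation flips each quantifier (∀↔∃) and negates the inner predicate.
¬(forall y forall t: φ) = exists y exists t: ¬φ.

exists y exists t: ~(f(y) = t)


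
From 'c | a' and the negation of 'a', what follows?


Disjunctive syllogism: from (P ∨ Q) and ¬P, infer Q.
One disjunct, 'a', is ruled out; the other must hold.

c


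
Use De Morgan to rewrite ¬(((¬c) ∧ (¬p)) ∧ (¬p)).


De Morgan: the negation of a conjunction is the disjunction of the negations.
Distribute ¬ across ∧, flipping it to ∨, and negate each literal.

(c ∨ p) ∨ p


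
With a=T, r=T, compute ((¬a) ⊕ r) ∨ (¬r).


Substitute a=T, r=T:
¬a = F
(¬a) ⊕ r = F ⊕ T = T
¬r = F
((¬a) ⊕ r) ∨ (¬r) = T ∨ F = T

T


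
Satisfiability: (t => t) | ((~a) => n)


Search for a satisfying assignment over {a, n, t}.
Try a=False, n=False, t=False: the formula evaluates to True.
A satisfying assignment exists.

Satisfiable.


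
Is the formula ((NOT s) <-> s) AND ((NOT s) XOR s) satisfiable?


Check all 2 assignments over {s}:
s | φ
-----
F | F
T | F
No assignment makes the formula true.

Unsatisfiable.


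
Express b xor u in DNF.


Step 1: b ⊕ u is true exactly when they disagree: (b ∧ ¬u) ∨ (¬b ∧ u).

(b & (~u)) | ((~b) & u)


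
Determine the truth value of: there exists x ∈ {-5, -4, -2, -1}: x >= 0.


Evaluate the predicate on each element: -5:F, -4:F, -2:F, -1:F.
No element satisfies the predicate.

F


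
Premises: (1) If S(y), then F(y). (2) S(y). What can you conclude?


Modus ponens: from (P → Q) and P, infer Q.
P = 'S(y)' is asserted, and P → Q holds, so Q follows.

F(y).


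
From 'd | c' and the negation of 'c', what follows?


Disjunctive syllogism: from (P ∨ Q) and ¬P, infer Q.
One disjunct, 'c', is ruled out; the other must hold.

d


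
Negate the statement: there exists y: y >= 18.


¬(for all x: φ) = there exists x: ¬φ, and ¬(there exists x: φ) = for all x: ¬φ.
Apply to the existential statement.

for all y: NOT(y >= 18)


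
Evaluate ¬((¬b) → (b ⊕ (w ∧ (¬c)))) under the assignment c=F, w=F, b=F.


Substitute c=F, w=F, b=F:
¬b = T
¬c = T
w ∧ (¬c) = F ∧ T = F
b ⊕ (w ∧ (¬c)) = F ⊕ F = F
(¬b) → (b ⊕ (w ∧ (¬c))) = T → F = F
¬((¬b) → (b ⊕ (w ∧ (¬c)))) = T

T


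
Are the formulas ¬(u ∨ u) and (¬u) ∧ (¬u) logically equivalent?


Compare truth tables:
u | φ | ψ
---------
F | T | T
T | F | F
The columns φ and ψ agree on every row.

Yes, they are logically equivalent.


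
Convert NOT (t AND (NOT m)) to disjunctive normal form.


Step 1: Apply De Morgan: ¬(t ∧ (¬m)) = ¬t ∨ ¬(¬m).
Step 2: Eliminate any double negations (¬¬X = X).

(NOT t) OR m


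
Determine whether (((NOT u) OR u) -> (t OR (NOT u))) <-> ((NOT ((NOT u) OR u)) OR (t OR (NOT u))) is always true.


Build the truth table over {t, u}:
t | u | φ
---------
F | F | T
T | F | T
F | T | T
T | T | T
Every row evaluates to true.

Yes, it is a tautology.


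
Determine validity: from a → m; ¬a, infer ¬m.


This is denying the antecedent (fallacy). There exist truth assignments where the premises are all true but the conclusion is false.

Invalid.


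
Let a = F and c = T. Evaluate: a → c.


Implication is false only when antecedent is true and consequent is false.
Substitute: a=F, c=T.
F → T evaluates to T.

T


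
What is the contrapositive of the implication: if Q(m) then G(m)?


The contrapositive of (P → Q) is (¬Q → ¬P); it is logically equivalent to the original.
Here P = 'Q(m)' and Q = 'G(m)'.

If not (G(m)), then not (Q(m)).


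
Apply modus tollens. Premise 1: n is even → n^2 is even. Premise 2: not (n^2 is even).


Modus tollens: from (P → Q) and ¬Q, infer ¬P.
Q = 'n^2 is even' is denied; since P → Q, P must also fail.

Not (n is even).


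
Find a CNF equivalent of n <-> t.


Step 1: Rewrite n ↔ t as (n → t) ∧ (t → n).
Step 2: Rewrite each implication as a disjunction.

((NOT n) OR t) AND ((NOT t) OR n)


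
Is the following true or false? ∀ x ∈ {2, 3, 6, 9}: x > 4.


Evaluate the predicate on each element: 2:F, 3:F, 6:T, 9:T.
Counterexample x = 2 fails the predicate.

F


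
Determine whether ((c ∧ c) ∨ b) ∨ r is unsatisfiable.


Truth table over {b, c, r}:
b | c | r | φ
-------------
F | F | F | F
T | F | F | T
F | T | F | T
T | T | F | T
F | F | T | T
T | F | T | T
F | T | T | T
T | T | T | T
Satisfying assignment at row 2: b=T, c=F, r=F gives T.

No, it is not a contradiction.


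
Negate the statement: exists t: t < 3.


¬(forall x: φ) = exists x: ¬φ, and ¬(exists x: φ) = forall x: ¬φ.
Apply to the existential statement.

forall t: ~(t < 3)


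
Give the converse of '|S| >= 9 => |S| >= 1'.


The converse of (P → Q) is (Q → P). It is not in general equivalent to the original.
Here P = '|S| >= 9' and Q = '|S| >= 1'.

If |S| >= 1, then |S| >= 9.


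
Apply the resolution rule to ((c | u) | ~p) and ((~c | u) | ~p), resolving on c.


The clauses contain complementary literals c and ~c.
Resolution eliminates this pair and disjoins the remaining literals (merging duplicates).

(u | ~p)


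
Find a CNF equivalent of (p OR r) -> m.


Step 1: Rewrite as ¬(p ∨ r) ∨ m = (¬p ∧ ¬r) ∨ m.
Step 2: Distribute ∨ over ∧.

((NOT p) OR m) AND ((NOT r) OR m)


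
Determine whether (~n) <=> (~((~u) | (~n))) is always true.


Build the truth table over {n, u}:
n | u | φ
---------
False | False | False
True | False | True
False | True | False
True | True | False
Counterexample at row 1: with n=False, u=False, the formula is False.

No, it is not a tautology.


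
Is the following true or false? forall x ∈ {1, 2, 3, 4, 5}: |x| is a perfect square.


Evaluate the predicate on each element: 1:True, 2:False, 3:False, 4:True, 5:False.
Counterexample x = 2 fails the predicate.

False


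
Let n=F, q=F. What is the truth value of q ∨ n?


Substitute n=F, q=F:
q ∨ n = F ∨ F = F

F


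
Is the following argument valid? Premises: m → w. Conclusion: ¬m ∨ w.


This matches the form of material implication: the conclusion follows in every model of the premises.

Valid.


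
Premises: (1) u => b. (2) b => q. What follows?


Hypothetical syllogism: from (P → Q) and (Q → R), infer (P → R).
Chain the two implications through the shared middle term 'b'.

u => q


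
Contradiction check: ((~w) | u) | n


Truth table over {n, u, w}:
n | u | w | φ
-------------
False | False | False | True
True | False | False | True
False | True | False | True
True | True | False | True
False | False | True | False
True | False | True | True
False | True | True | True
True | True | True | True
Satisfying assignment at row 1: n=False, u=False, w=False gives True.

No, it is not a contradiction.


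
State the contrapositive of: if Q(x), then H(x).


The contrapositive of (P → Q) is (¬Q → ¬P); it is logically equivalent to the original.
Here P = 'Q(x)' and Q = 'H(x)'.

If not (H(x)), then not (Q(x)).


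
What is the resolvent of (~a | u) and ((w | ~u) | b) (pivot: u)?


The clauses contain complementary literals u and ~u.
Resolution eliminates this pair and disjoins the remaining literals (merging duplicates).

((~a | w) | b)


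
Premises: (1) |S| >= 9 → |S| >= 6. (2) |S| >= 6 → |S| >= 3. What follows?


Hypothetical syllogism: from (P → Q) and (Q → R), infer (P → R).
Chain the two implications through the shared middle term '|S| >= 6'.

|S| >= 9 → |S| >= 3


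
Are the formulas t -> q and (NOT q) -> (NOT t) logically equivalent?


Compare truth tables:
q | t | φ | ψ
-------------
F | F | T | T
T | F | T | T
F | T | F | F
T | T | T | T
The columns φ and ψ agree on every row.

Yes, they are logically equivalent.


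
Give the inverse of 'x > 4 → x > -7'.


The inverse of (P → Q) is (¬P → ¬Q). It is equivalent to the converse, not to the original.
Here P = 'x > 4' and Q = 'x > -7'.

If not (x > 4), then not (x > -7).


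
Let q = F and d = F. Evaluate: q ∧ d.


Conjunction is true only when both operands are true.
Substitute: q=F, d=F.
F ∧ F evaluates to F.

F


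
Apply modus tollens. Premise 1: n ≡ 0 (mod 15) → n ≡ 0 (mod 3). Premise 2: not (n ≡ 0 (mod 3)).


Modus tollens: from (P → Q) and ¬Q, infer ¬P.
Q = 'n ≡ 0 (mod 3)' is denied; since P → Q, P must also fail.

Not (n ≡ 0 (mod 15)).


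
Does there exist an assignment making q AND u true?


Search for a satisfying assignment over {q, u}.
Try q=T, u=T: the formula evaluates to T.
A satisfying assignment exists.

Satisfiable.


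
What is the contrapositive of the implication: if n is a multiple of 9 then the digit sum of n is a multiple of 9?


The contrapositive of (P → Q) is (¬Q → ¬P); it is logically equivalent to the original.
Here P = 'n is a multiple of 9' and Q = 'the digit sum of n is a multiple of 9'.

If not (the digit sum of n is a multiple of 9), then not (n is a multiple of 9).


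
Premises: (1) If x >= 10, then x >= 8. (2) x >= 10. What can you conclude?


Modus ponens: from (P → Q) and P, infer Q.
P = 'x >= 10' is asserted, and P → Q holds, so Q follows.

x >= 8.


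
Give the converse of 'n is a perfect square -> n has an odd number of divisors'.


The converse of (P → Q) is (Q → P). It is not in general equivalent to the original.
Here P = 'n is a perfect square' and Q = 'n has an odd number of divisors'.

If n has an odd number of divisors, then n is a perfect square.


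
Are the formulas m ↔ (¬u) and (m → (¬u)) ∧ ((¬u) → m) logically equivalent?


Compare truth tables:
m | u | φ | ψ
-------------
F | F | F | F
T | F | T | T
F | T | T | T
T | T | F | F
The columns φ and ψ agree on every row.

Yes, they are logically equivalent.


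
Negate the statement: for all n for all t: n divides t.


Negation flips each quantifier (∀↔∃) and negates the inner predicate.
¬(for all n for all t: φ) = there exists n there exists t: ¬φ.

there exists n there exists t: NOT(n divides t)


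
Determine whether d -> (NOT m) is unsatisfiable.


Truth table over {d, m}:
d | m | φ
---------
F | F | T
T | F | T
F | T | T
T | T | F
Satisfying assignment at row 1: d=F, m=F gives T.

No, it is not a contradiction.


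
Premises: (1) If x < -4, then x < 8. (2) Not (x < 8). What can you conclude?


Modus tollens: from (P → Q) and ¬Q, infer ¬P.
Q = 'x < 8' is denied; since P → Q, P must also fail.

Not (x < -4).
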